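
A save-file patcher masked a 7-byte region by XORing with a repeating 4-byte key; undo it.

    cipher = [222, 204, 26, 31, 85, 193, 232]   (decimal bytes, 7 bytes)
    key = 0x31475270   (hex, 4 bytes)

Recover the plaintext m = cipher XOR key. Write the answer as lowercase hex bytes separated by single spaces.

ef 8b 48 6f 64 86 ba

The 4-byte key repeats, so the effective keystream is 31 47 52 70 31 47 52.
byte 0: de ^ 31 = ef
byte 1: cc ^ 47 = 8b
byte 2: 1a ^ 52 = 48
byte 3: 1f ^ 70 = 6f
byte 4: 55 ^ 31 = 64
byte 5: c1 ^ 47 = 86
byte 6: e8 ^ 52 = ba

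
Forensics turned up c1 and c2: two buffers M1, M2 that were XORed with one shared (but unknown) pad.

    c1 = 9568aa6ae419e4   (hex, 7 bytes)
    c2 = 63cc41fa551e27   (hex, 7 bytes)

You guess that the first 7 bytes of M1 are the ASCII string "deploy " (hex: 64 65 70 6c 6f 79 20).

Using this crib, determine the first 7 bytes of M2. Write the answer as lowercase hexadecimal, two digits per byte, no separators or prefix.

First, c1 ⊕ c2 = (M1 ⊕ K) ⊕ (M2 ⊕ K) = M1 ⊕ M2, so the key drops out. Then M2 = (M1 ⊕ M2) ⊕ M1 over the first 7 bytes.
byte 0: (95 ^ 63) ^ 64 = f6 ^ 64 = 92
byte 1: (68 ^ cc) ^ 65 = a4 ^ 65 = c1
byte 2: (aa ^ 41) ^ 70 = eb ^ 70 = 9b
byte 3: (6a ^ fa) ^ 6c = 90 ^ 6c = fc
byte 4: (e4 ^ 55) ^ 6f = b1 ^ 6f = de
byte 5: (19 ^ 1e) ^ 79 = 07 ^ 79 = 7e
byte 6: (e4 ^ 27) ^ 20 = c3 ^ 20 = e3

92c19bfcde7ee3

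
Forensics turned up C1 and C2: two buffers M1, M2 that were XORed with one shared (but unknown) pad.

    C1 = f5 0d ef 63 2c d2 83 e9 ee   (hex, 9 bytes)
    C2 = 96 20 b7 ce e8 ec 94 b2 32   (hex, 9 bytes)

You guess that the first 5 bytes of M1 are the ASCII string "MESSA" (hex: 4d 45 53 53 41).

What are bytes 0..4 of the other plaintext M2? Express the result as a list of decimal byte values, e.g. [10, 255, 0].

[46, 104, 11, 254, 133]

First, C1 ⊕ C2 = (M1 ⊕ K) ⊕ (M2 ⊕ K) = M1 ⊕ M2, so the key drops out. Then M2 = (M1 ⊕ M2) ⊕ M1 over the first 5 bytes.
byte 0: (f5 ^ 96) ^ 4d = 63 ^ 4d = 2e
byte 1: (0d ^ 20) ^ 45 = 2d ^ 45 = 68
byte 2: (ef ^ b7) ^ 53 = 58 ^ 53 = 0b
byte 3: (63 ^ ce) ^ 53 = ad ^ 53 = fe
byte 4: (2c ^ e8) ^ 41 = c4 ^ 41 = 85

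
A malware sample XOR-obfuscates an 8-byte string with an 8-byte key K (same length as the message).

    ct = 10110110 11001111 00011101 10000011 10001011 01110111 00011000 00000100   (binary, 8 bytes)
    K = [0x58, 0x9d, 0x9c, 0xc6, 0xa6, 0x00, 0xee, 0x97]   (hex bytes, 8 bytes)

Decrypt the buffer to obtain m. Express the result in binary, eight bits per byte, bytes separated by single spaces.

byte 0: 182 ⊕  88 = 238
byte 1: 207 ⊕ 157 =  82
byte 2:  29 ⊕ 156 = 129
byte 3: 131 ⊕ 198 =  69
byte 4: 139 ⊕ 166 =  45
byte 5: 119 ⊕   0 = 119
byte 6:  24 ⊕ 238 = 246
byte 7:   4 ⊕ 151 = 147

11101110 01010010 10000001 01000101 00101101 01110111 11110110 10010011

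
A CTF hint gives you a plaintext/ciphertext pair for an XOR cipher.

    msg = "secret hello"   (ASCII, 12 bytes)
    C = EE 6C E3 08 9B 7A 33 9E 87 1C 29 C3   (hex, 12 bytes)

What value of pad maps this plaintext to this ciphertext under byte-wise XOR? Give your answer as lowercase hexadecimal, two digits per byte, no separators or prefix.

Since C = msg ⊕ pad, XORing both sides with msg gives pad = msg ⊕ C.
73 ⊕ ee = 9d
65 ⊕ 6c = 09
63 ⊕ e3 = 80
72 ⊕ 08 = 7a
65 ⊕ 9b = fe
74 ⊕ 7a = 0e
20 ⊕ 33 = 13
68 ⊕ 9e = f6
65 ⊕ 87 = e2
6c ⊕ 1c = 70
6c ⊕ 29 = 45
6f ⊕ c3 = ac

9d09807afe0e13f6e27045ac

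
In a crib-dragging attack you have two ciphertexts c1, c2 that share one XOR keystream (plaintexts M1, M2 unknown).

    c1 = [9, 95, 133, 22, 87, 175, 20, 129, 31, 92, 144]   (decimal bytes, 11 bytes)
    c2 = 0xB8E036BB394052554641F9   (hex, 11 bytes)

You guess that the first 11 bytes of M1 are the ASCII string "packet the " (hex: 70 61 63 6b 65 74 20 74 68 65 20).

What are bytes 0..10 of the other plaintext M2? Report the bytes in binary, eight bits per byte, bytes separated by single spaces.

First, c1 ⊕ c2 = (M1 ⊕ K) ⊕ (M2 ⊕ K) = M1 ⊕ M2, so the key drops out. Then M2 = (M1 ⊕ M2) ⊕ M1 over the first 11 bytes.
byte 0: (09 ⊕ b8) ⊕ 70 = b1 ⊕ 70 = c1
byte 1: (5f ⊕ e0) ⊕ 61 = bf ⊕ 61 = de
byte 2: (85 ⊕ 36) ⊕ 63 = b3 ⊕ 63 = d0
byte 3: (16 ⊕ bb) ⊕ 6b = ad ⊕ 6b = c6
byte 4: (57 ⊕ 39) ⊕ 65 = 6e ⊕ 65 = 0b
byte 5: (af ⊕ 40) ⊕ 74 = ef ⊕ 74 = 9b
byte 6: (14 ⊕ 52) ⊕ 20 = 46 ⊕ 20 = 66
byte 7: (81 ⊕ 55) ⊕ 74 = d4 ⊕ 74 = a0
byte 8: (1f ⊕ 46) ⊕ 68 = 59 ⊕ 68 = 31
byte 9: (5c ⊕ 41) ⊕ 65 = 1d ⊕ 65 = 78
byte 10: (90 ⊕ f9) ⊕ 20 = 69 ⊕ 20 = 49

11000001 11011110 11010000 11000110 00001011 10011011 01100110 10100000 00110001 01111000 01001001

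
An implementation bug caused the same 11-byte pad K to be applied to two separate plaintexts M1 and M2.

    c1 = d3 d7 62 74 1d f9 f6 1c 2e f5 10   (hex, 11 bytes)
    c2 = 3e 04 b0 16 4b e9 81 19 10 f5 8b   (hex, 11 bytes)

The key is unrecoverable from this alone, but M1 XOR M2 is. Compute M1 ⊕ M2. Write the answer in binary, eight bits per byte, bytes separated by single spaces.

c1 ⊕ c2 = (M1 ⊕ K) ⊕ (M2 ⊕ K) = M1 ⊕ M2 — the shared key cancels under XOR.
byte 0: 11010011 ⊕ 00111110 = 11101101
byte 1: 11010111 ⊕ 00000100 = 11010011
byte 2: 01100010 ⊕ 10110000 = 11010010
byte 3: 01110100 ⊕ 00010110 = 01100010
byte 4: 00011101 ⊕ 01001011 = 01010110
byte 5: 11111001 ⊕ 11101001 = 00010000
byte 6: 11110110 ⊕ 10000001 = 01110111
byte 7: 00011100 ⊕ 00011001 = 00000101
byte 8: 00101110 ⊕ 00010000 = 00111110
byte 9: 11110101 ⊕ 11110101 = 00000000
byte 10: 00010000 ⊕ 10001011 = 10011011

11101101 11010011 11010010 01100010 01010110 00010000 01110111 00000101 00111110 00000000 10011011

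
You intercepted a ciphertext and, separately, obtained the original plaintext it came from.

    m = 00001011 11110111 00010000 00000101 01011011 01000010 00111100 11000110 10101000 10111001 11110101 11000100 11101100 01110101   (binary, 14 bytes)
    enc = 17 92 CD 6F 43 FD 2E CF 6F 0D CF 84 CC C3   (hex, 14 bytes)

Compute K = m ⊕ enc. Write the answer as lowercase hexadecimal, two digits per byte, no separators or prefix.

1c65dd6a18bf1209c7b43a4020b6

Since enc = m ⊕ K, XORing both sides with m gives K = m ⊕ enc.
byte 0: 00001011 ^ 00010111 = 00011100
byte 1: 11110111 ^ 10010010 = 01100101
byte 2: 00010000 ^ 11001101 = 11011101
byte 3: 00000101 ^ 01101111 = 01101010
byte 4: 01011011 ^ 01000011 = 00011000
byte 5: 01000010 ^ 11111101 = 10111111
byte 6: 00111100 ^ 00101110 = 00010010
byte 7: 11000110 ^ 11001111 = 00001001
byte 8: 10101000 ^ 01101111 = 11000111
byte 9: 10111001 ^ 00001101 = 10110100
byte 10: 11110101 ^ 11001111 = 00111010
byte 11: 11000100 ^ 10000100 = 01000000
byte 12: 11101100 ^ 11001100 = 00100000
byte 13: 01110101 ^ 11000011 = 10110110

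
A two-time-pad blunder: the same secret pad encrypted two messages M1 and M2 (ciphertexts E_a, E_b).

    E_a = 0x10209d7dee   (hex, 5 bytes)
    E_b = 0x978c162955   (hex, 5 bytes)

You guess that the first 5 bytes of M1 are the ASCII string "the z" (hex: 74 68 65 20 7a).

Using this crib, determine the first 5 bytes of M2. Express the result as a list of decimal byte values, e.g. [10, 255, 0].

First, E_a ⊕ E_b = (M1 ⊕ K) ⊕ (M2 ⊕ K) = M1 ⊕ M2, so the key drops out. Then M2 = (M1 ⊕ M2) ⊕ M1 over the first 5 bytes.
byte 0: (10 xor 97) xor 74 = 87 xor 74 = f3
byte 1: (20 xor 8c) xor 68 = ac xor 68 = c4
byte 2: (9d xor 16) xor 65 = 8b xor 65 = ee
byte 3: (7d xor 29) xor 20 = 54 xor 20 = 74
byte 4: (ee xor 55) xor 7a = bb xor 7a = c1

[243, 196, 238, 116, 193]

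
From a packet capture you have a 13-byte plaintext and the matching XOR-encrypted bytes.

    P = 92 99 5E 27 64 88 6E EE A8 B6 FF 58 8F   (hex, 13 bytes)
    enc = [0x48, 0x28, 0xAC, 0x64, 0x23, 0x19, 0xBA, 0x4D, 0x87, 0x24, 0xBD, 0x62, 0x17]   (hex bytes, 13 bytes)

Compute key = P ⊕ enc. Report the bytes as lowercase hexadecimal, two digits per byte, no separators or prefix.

Since enc = P ⊕ key, XORing both sides with P gives key = P ⊕ enc.
146 ^  72 = 218
153 ^  40 = 177
 94 ^ 172 = 242
 39 ^ 100 =  67
100 ^  35 =  71
136 ^  25 = 145
110 ^ 186 = 212
238 ^  77 = 163
168 ^ 135 =  47
182 ^  36 = 146
255 ^ 189 =  66
 88 ^  98 =  58
143 ^  23 = 152

dab1f2434791d4a32f92423a98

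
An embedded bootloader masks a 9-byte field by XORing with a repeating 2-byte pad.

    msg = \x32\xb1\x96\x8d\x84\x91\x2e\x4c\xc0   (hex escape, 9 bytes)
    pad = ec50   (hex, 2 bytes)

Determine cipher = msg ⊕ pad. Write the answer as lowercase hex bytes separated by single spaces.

The 2-byte key repeats, so the effective keystream is ec 50 ec 50 ec 50 ec 50 ec.
byte 0: 32 xor ec = de
byte 1: b1 xor 50 = e1
byte 2: 96 xor ec = 7a
byte 3: 8d xor 50 = dd
byte 4: 84 xor ec = 68
byte 5: 91 xor 50 = c1
byte 6: 2e xor ec = c2
byte 7: 4c xor 50 = 1c
byte 8: c0 xor ec = 2c

de e1 7a dd 68 c1 c2 1c 2c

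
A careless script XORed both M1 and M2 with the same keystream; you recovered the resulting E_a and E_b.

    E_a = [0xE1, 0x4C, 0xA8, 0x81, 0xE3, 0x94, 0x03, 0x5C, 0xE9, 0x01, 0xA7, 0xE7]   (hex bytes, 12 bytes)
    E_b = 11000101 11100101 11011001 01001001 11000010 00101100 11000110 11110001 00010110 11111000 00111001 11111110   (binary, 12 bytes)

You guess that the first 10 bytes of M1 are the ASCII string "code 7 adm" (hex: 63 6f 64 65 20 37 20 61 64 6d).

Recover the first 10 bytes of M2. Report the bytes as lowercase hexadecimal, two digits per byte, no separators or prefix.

First, E_a ⊕ E_b = (M1 ⊕ K) ⊕ (M2 ⊕ K) = M1 ⊕ M2, so the key drops out. Then M2 = (M1 ⊕ M2) ⊕ M1 over the first 10 bytes.
byte 0: (e1 XOR c5) XOR 63 = 24 XOR 63 = 47
byte 1: (4c XOR e5) XOR 6f = a9 XOR 6f = c6
byte 2: (a8 XOR d9) XOR 64 = 71 XOR 64 = 15
byte 3: (81 XOR 49) XOR 65 = c8 XOR 65 = ad
byte 4: (e3 XOR c2) XOR 20 = 21 XOR 20 = 01
byte 5: (94 XOR 2c) XOR 37 = b8 XOR 37 = 8f
byte 6: (03 XOR c6) XOR 20 = c5 XOR 20 = e5
byte 7: (5c XOR f1) XOR 61 = ad XOR 61 = cc
byte 8: (e9 XOR 16) XOR 64 = ff XOR 64 = 9b
byte 9: (01 XOR f8) XOR 6d = f9 XOR 6d = 94

47c615ad018fe5cc9b94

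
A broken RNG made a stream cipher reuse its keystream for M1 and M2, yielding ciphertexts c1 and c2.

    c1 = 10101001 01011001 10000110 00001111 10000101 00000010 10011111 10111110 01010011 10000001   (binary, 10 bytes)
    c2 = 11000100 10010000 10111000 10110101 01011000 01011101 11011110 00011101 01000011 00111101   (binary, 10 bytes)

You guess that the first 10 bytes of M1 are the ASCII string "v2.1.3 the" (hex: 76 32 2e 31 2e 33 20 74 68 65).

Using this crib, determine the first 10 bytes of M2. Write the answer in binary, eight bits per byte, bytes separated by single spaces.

First, c1 ⊕ c2 = (M1 ⊕ K) ⊕ (M2 ⊕ K) = M1 ⊕ M2, so the key drops out. Then M2 = (M1 ⊕ M2) ⊕ M1 over the first 10 bytes.
byte 0: (a9 XOR c4) XOR 76 = 6d XOR 76 = 1b
byte 1: (59 XOR 90) XOR 32 = c9 XOR 32 = fb
byte 2: (86 XOR b8) XOR 2e = 3e XOR 2e = 10
byte 3: (0f XOR b5) XOR 31 = ba XOR 31 = 8b
byte 4: (85 XOR 58) XOR 2e = dd XOR 2e = f3
byte 5: (02 XOR 5d) XOR 33 = 5f XOR 33 = 6c
byte 6: (9f XOR de) XOR 20 = 41 XOR 20 = 61
byte 7: (be XOR 1d) XOR 74 = a3 XOR 74 = d7
byte 8: (53 XOR 43) XOR 68 = 10 XOR 68 = 78
byte 9: (81 XOR 3d) XOR 65 = bc XOR 65 = d9

00011011 11111011 00010000 10001011 11110011 01101100 01100001 11010111 01111000 11011001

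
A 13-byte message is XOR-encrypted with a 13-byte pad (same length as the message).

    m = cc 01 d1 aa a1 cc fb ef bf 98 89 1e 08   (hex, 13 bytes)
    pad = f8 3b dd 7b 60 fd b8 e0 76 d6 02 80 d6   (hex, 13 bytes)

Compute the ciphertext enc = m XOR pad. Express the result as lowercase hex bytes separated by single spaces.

34 3a 0c d1 c1 31 43 0f c9 4e 8b 9e de

cc XOR f8 = 34
01 XOR 3b = 3a
d1 XOR dd = 0c
aa XOR 7b = d1
a1 XOR 60 = c1
cc XOR fd = 31
fb XOR b8 = 43
ef XOR e0 = 0f
bf XOR 76 = c9
98 XOR d6 = 4e
89 XOR 02 = 8b
1e XOR 80 = 9e
08 XOR d6 = de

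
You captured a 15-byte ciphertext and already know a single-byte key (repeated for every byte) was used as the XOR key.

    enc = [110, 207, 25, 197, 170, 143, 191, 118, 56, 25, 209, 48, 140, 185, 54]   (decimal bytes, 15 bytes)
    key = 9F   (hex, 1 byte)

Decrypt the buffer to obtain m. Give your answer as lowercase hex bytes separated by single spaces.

The 1-byte key repeats, so the effective keystream is 9f 9f 9f 9f 9f 9f 9f 9f 9f 9f 9f 9f 9f 9f 9f.
byte 0: 6e ⊕ 9f = f1
byte 1: cf ⊕ 9f = 50
byte 2: 19 ⊕ 9f = 86
byte 3: c5 ⊕ 9f = 5a
byte 4: aa ⊕ 9f = 35
byte 5: 8f ⊕ 9f = 10
byte 6: bf ⊕ 9f = 20
byte 7: 76 ⊕ 9f = e9
byte 8: 38 ⊕ 9f = a7
byte 9: 19 ⊕ 9f = 86
byte 10: d1 ⊕ 9f = 4e
byte 11: 30 ⊕ 9f = af
byte 12: 8c ⊕ 9f = 13
byte 13: b9 ⊕ 9f = 26
byte 14: 36 ⊕ 9f = a9

f1 50 86 5a 35 10 20 e9 a7 86 4e af 13 26 a9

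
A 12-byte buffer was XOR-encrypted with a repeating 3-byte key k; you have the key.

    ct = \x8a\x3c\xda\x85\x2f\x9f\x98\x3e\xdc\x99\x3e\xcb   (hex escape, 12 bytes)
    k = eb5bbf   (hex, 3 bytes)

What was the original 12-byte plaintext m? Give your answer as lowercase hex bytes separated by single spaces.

61 67 65 6e 74 20 73 65 63 72 65 74

The 3-byte key repeats, so the effective keystream is eb 5b bf eb 5b bf eb 5b bf eb 5b bf.
byte 0: 8a xor eb = 61
byte 1: 3c xor 5b = 67
byte 2: da xor bf = 65
byte 3: 85 xor eb = 6e
byte 4: 2f xor 5b = 74
byte 5: 9f xor bf = 20
byte 6: 98 xor eb = 73
byte 7: 3e xor 5b = 65
byte 8: dc xor bf = 63
byte 9: 99 xor eb = 72
byte 10: 3e xor 5b = 65
byte 11: cb xor bf = 74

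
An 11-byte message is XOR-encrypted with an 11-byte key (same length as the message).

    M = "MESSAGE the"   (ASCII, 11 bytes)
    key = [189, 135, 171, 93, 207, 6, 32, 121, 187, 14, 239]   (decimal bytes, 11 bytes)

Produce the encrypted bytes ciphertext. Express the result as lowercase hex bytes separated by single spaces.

XOR is its own inverse, so applying the key byte-wise gives the result directly.
byte 0: 4d ^ bd = f0
byte 1: 45 ^ 87 = c2
byte 2: 53 ^ ab = f8
byte 3: 53 ^ 5d = 0e
byte 4: 41 ^ cf = 8e
byte 5: 47 ^ 06 = 41
byte 6: 45 ^ 20 = 65
byte 7: 20 ^ 79 = 59
byte 8: 74 ^ bb = cf
byte 9: 68 ^ 0e = 66
byte 10: 65 ^ ef = 8a

f0 c2 f8 0e 8e 41 65 59 cf 66 8a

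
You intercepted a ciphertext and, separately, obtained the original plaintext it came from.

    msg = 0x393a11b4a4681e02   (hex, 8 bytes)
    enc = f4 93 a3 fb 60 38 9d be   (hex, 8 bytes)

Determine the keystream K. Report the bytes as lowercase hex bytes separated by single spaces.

cd a9 b2 4f c4 50 83 bc

Since enc = msg ⊕ K, XORing both sides with msg gives K = msg ⊕ enc.
byte 0: 00111001 ^ 11110100 = 11001101
byte 1: 00111010 ^ 10010011 = 10101001
byte 2: 00010001 ^ 10100011 = 10110010
byte 3: 10110100 ^ 11111011 = 01001111
byte 4: 10100100 ^ 01100000 = 11000100
byte 5: 01101000 ^ 00111000 = 01010000
byte 6: 00011110 ^ 10011101 = 10000011
byte 7: 00000010 ^ 10111110 = 10111100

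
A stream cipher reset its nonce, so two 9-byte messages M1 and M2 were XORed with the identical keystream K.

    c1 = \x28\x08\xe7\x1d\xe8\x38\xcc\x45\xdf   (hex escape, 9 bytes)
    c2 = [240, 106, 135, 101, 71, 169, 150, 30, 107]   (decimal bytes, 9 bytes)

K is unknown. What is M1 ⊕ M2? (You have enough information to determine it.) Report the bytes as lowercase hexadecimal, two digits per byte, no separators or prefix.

c1 ⊕ c2 = (M1 ⊕ K) ⊕ (M2 ⊕ K) = M1 ⊕ M2 — the shared key cancels under XOR.
 40 XOR 240 = 216
  8 XOR 106 =  98
231 XOR 135 =  96
 29 XOR 101 = 120
232 XOR  71 = 175
 56 XOR 169 = 145
204 XOR 150 =  90
 69 XOR  30 =  91
223 XOR 107 = 180

d8626078af915a5bb4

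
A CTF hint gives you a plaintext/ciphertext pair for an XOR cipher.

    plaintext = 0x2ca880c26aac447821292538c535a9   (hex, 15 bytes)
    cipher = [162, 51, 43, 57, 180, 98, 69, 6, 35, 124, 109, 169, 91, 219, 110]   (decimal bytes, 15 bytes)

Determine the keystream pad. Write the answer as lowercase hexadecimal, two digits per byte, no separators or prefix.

Since cipher = plaintext ⊕ pad, XORing both sides with plaintext gives pad = plaintext ⊕ cipher.
byte 0: 00101100 xor 10100010 = 10001110
byte 1: 10101000 xor 00110011 = 10011011
byte 2: 10000000 xor 00101011 = 10101011
byte 3: 11000010 xor 00111001 = 11111011
byte 4: 01101010 xor 10110100 = 11011110
byte 5: 10101100 xor 01100010 = 11001110
byte 6: 01000100 xor 01000101 = 00000001
byte 7: 01111000 xor 00000110 = 01111110
byte 8: 00100001 xor 00100011 = 00000010
byte 9: 00101001 xor 01111100 = 01010101
byte 10: 00100101 xor 01101101 = 01001000
byte 11: 00111000 xor 10101001 = 10010001
byte 12: 11000101 xor 01011011 = 10011110
byte 13: 00110101 xor 11011011 = 11101110
byte 14: 10101001 xor 01101110 = 11000111

8e9babfbdece017e025548919eeec7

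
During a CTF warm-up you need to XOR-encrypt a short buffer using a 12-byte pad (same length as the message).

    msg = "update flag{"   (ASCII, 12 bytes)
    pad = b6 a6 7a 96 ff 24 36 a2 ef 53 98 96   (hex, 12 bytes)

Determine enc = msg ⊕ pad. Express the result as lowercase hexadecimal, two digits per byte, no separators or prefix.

XOR is its own inverse, so applying the key byte-wise gives the result directly.
01110101 ⊕ 10110110 = 11000011
01110000 ⊕ 10100110 = 11010110
01100100 ⊕ 01111010 = 00011110
01100001 ⊕ 10010110 = 11110111
01110100 ⊕ 11111111 = 10001011
01100101 ⊕ 00100100 = 01000001
00100000 ⊕ 00110110 = 00010110
01100110 ⊕ 10100010 = 11000100
01101100 ⊕ 11101111 = 10000011
01100001 ⊕ 01010011 = 00110010
01100111 ⊕ 10011000 = 11111111
01111011 ⊕ 10010110 = 11101101

c3d61ef78b4116c48332ffed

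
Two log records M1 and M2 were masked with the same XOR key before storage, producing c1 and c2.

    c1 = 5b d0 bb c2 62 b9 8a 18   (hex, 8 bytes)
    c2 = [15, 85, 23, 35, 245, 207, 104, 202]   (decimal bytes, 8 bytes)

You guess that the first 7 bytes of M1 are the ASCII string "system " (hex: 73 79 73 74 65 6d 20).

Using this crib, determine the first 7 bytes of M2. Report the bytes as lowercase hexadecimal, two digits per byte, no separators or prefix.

27fcdf95f21bc2

First, c1 ⊕ c2 = (M1 ⊕ K) ⊕ (M2 ⊕ K) = M1 ⊕ M2, so the key drops out. Then M2 = (M1 ⊕ M2) ⊕ M1 over the first 7 bytes.
byte 0: (5b ^ 0f) ^ 73 = 54 ^ 73 = 27
byte 1: (d0 ^ 55) ^ 79 = 85 ^ 79 = fc
byte 2: (bb ^ 17) ^ 73 = ac ^ 73 = df
byte 3: (c2 ^ 23) ^ 74 = e1 ^ 74 = 95
byte 4: (62 ^ f5) ^ 65 = 97 ^ 65 = f2
byte 5: (b9 ^ cf) ^ 6d = 76 ^ 6d = 1b
byte 6: (8a ^ 68) ^ 20 = e2 ^ 20 = c2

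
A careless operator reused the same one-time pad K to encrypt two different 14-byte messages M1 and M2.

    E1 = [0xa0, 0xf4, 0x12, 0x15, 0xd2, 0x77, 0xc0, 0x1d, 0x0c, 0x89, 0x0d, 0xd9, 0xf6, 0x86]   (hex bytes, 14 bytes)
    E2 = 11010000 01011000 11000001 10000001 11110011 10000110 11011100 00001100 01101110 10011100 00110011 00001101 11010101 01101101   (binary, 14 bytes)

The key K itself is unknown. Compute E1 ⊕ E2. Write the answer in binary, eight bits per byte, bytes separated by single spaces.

E1 ⊕ E2 = (M1 ⊕ K) ⊕ (M2 ⊕ K) = M1 ⊕ M2 — the shared key cancels under XOR.
a0 xor d0 = 70
f4 xor 58 = ac
12 xor c1 = d3
15 xor 81 = 94
d2 xor f3 = 21
77 xor 86 = f1
c0 xor dc = 1c
1d xor 0c = 11
0c xor 6e = 62
89 xor 9c = 15
0d xor 33 = 3e
d9 xor 0d = d4
f6 xor d5 = 23
86 xor 6d = eb

01110000 10101100 11010011 10010100 00100001 11110001 00011100 00010001 01100010 00010101 00111110 11010100 00100011 11101011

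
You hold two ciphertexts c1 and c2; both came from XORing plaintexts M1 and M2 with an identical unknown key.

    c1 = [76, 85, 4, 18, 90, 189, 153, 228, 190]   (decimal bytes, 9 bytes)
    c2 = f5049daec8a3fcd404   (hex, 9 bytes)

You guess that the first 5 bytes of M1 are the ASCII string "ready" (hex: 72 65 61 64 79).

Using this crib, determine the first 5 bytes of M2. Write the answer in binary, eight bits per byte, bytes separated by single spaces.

First, c1 ⊕ c2 = (M1 ⊕ K) ⊕ (M2 ⊕ K) = M1 ⊕ M2, so the key drops out. Then M2 = (M1 ⊕ M2) ⊕ M1 over the first 5 bytes.
byte 0: (4c ^ f5) ^ 72 = b9 ^ 72 = cb
byte 1: (55 ^ 04) ^ 65 = 51 ^ 65 = 34
byte 2: (04 ^ 9d) ^ 61 = 99 ^ 61 = f8
byte 3: (12 ^ ae) ^ 64 = bc ^ 64 = d8
byte 4: (5a ^ c8) ^ 79 = 92 ^ 79 = eb

11001011 00110100 11111000 11011000 11101011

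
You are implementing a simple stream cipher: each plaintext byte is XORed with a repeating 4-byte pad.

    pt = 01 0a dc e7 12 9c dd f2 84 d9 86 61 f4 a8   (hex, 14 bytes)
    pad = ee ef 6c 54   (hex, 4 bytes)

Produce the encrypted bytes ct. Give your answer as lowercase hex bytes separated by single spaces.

ef e5 b0 b3 fc 73 b1 a6 6a 36 ea 35 1a 47

The 4-byte key repeats, so the effective keystream is ee ef 6c 54 ee ef 6c 54 ee ef 6c 54 ee ef.
byte 0: 01 xor ee = ef
byte 1: 0a xor ef = e5
byte 2: dc xor 6c = b0
byte 3: e7 xor 54 = b3
byte 4: 12 xor ee = fc
byte 5: 9c xor ef = 73
byte 6: dd xor 6c = b1
byte 7: f2 xor 54 = a6
byte 8: 84 xor ee = 6a
byte 9: d9 xor ef = 36
byte 10: 86 xor 6c = ea
byte 11: 61 xor 54 = 35
byte 12: f4 xor ee = 1a
byte 13: a8 xor ef = 47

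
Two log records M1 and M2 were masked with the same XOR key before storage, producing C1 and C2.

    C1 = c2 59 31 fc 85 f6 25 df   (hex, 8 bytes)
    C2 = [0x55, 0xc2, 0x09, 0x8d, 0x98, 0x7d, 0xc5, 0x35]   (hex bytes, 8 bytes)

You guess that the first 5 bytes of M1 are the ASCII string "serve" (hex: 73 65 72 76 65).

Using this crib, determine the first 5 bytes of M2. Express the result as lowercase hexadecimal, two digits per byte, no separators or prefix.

First, C1 ⊕ C2 = (M1 ⊕ K) ⊕ (M2 ⊕ K) = M1 ⊕ M2, so the key drops out. Then M2 = (M1 ⊕ M2) ⊕ M1 over the first 5 bytes.
byte 0: (c2 XOR 55) XOR 73 = 97 XOR 73 = e4
byte 1: (59 XOR c2) XOR 65 = 9b XOR 65 = fe
byte 2: (31 XOR 09) XOR 72 = 38 XOR 72 = 4a
byte 3: (fc XOR 8d) XOR 76 = 71 XOR 76 = 07
byte 4: (85 XOR 98) XOR 65 = 1d XOR 65 = 78

e4fe4a0778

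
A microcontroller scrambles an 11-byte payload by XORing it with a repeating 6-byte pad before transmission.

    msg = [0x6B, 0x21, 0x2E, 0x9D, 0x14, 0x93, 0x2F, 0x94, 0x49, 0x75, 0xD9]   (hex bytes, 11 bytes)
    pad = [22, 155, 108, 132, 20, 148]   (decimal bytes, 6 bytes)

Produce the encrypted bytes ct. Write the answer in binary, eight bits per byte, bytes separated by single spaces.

The 6-byte key repeats, so the effective keystream is 16 9b 6c 84 14 94 16 9b 6c 84 14.
byte 0: 6b ⊕ 16 = 7d
byte 1: 21 ⊕ 9b = ba
byte 2: 2e ⊕ 6c = 42
byte 3: 9d ⊕ 84 = 19
byte 4: 14 ⊕ 14 = 00
byte 5: 93 ⊕ 94 = 07
byte 6: 2f ⊕ 16 = 39
byte 7: 94 ⊕ 9b = 0f
byte 8: 49 ⊕ 6c = 25
byte 9: 75 ⊕ 84 = f1
byte 10: d9 ⊕ 14 = cd

01111101 10111010 01000010 00011001 00000000 00000111 00111001 00001111 00100101 11110001 11001101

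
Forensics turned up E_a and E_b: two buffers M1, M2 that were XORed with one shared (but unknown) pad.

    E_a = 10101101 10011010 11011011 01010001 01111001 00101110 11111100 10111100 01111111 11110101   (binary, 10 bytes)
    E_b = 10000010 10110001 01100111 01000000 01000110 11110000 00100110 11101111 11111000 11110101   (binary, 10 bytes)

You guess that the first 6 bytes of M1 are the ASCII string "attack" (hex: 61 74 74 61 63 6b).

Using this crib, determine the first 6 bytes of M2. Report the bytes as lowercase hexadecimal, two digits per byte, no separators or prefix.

4e5fc8705cb5

First, E_a ⊕ E_b = (M1 ⊕ K) ⊕ (M2 ⊕ K) = M1 ⊕ M2, so the key drops out. Then M2 = (M1 ⊕ M2) ⊕ M1 over the first 6 bytes.
byte 0: (ad XOR 82) XOR 61 = 2f XOR 61 = 4e
byte 1: (9a XOR b1) XOR 74 = 2b XOR 74 = 5f
byte 2: (db XOR 67) XOR 74 = bc XOR 74 = c8
byte 3: (51 XOR 40) XOR 61 = 11 XOR 61 = 70
byte 4: (79 XOR 46) XOR 63 = 3f XOR 63 = 5c
byte 5: (2e XOR f0) XOR 6b = de XOR 6b = b5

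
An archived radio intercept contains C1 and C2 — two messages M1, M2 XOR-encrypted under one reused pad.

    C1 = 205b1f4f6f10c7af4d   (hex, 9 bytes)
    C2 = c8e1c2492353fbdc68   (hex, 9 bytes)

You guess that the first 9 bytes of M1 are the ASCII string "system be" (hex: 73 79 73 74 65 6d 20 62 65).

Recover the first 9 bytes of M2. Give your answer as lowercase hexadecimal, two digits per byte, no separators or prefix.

9bc3ae72292e1c1140

First, C1 ⊕ C2 = (M1 ⊕ K) ⊕ (M2 ⊕ K) = M1 ⊕ M2, so the key drops out. Then M2 = (M1 ⊕ M2) ⊕ M1 over the first 9 bytes.
byte 0: (20 ⊕ c8) ⊕ 73 = e8 ⊕ 73 = 9b
byte 1: (5b ⊕ e1) ⊕ 79 = ba ⊕ 79 = c3
byte 2: (1f ⊕ c2) ⊕ 73 = dd ⊕ 73 = ae
byte 3: (4f ⊕ 49) ⊕ 74 = 06 ⊕ 74 = 72
byte 4: (6f ⊕ 23) ⊕ 65 = 4c ⊕ 65 = 29
byte 5: (10 ⊕ 53) ⊕ 6d = 43 ⊕ 6d = 2e
byte 6: (c7 ⊕ fb) ⊕ 20 = 3c ⊕ 20 = 1c
byte 7: (af ⊕ dc) ⊕ 62 = 73 ⊕ 62 = 11
byte 8: (4d ⊕ 68) ⊕ 65 = 25 ⊕ 65 = 40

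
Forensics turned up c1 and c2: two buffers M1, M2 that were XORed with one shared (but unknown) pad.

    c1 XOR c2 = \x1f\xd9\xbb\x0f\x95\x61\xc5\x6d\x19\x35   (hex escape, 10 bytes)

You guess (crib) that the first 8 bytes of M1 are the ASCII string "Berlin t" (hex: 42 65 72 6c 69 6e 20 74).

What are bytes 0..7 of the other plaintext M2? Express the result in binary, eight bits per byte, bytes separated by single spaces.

01011101 10111100 11001001 01100011 11111100 00001111 11100101 00011001

Since c1 ⊕ c2 = M1 ⊕ M2, XORing with the guessed M1 bytes yields the corresponding M2 bytes: M2 = (c1 ⊕ c2) ⊕ M1.
byte 0: 1f xor 42 = 5d
byte 1: d9 xor 65 = bc
byte 2: bb xor 72 = c9
byte 3: 0f xor 6c = 63
byte 4: 95 xor 69 = fc
byte 5: 61 xor 6e = 0f
byte 6: c5 xor 20 = e5
byte 7: 6d xor 74 = 19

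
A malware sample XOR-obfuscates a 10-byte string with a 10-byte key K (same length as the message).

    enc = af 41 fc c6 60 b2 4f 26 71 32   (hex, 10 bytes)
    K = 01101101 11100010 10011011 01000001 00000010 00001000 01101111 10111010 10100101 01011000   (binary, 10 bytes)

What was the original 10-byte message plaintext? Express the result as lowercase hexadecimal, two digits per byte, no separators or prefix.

c2a3678762ba209cd46a

XOR is its own inverse, so applying the key byte-wise gives the result directly.
byte 0: 175 ^ 109 = 194
byte 1:  65 ^ 226 = 163
byte 2: 252 ^ 155 = 103
byte 3: 198 ^  65 = 135
byte 4:  96 ^   2 =  98
byte 5: 178 ^   8 = 186
byte 6:  79 ^ 111 =  32
byte 7:  38 ^ 186 = 156
byte 8: 113 ^ 165 = 212
byte 9:  50 ^  88 = 106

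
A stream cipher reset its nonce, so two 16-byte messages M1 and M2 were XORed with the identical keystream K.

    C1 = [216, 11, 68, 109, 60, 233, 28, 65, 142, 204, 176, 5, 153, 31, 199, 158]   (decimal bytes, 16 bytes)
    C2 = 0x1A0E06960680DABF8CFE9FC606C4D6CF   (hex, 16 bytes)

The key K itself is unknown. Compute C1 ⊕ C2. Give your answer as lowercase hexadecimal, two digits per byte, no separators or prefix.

C1 ⊕ C2 = (M1 ⊕ K) ⊕ (M2 ⊕ K) = M1 ⊕ M2 — the shared key cancels under XOR.
216 XOR  26 = 194
 11 XOR  14 =   5
 68 XOR   6 =  66
109 XOR 150 = 251
 60 XOR   6 =  58
233 XOR 128 = 105
 28 XOR 218 = 198
 65 XOR 191 = 254
142 XOR 140 =   2
204 XOR 254 =  50
176 XOR 159 =  47
  5 XOR 198 = 195
153 XOR   6 = 159
 31 XOR 196 = 219
199 XOR 214 =  17
158 XOR 207 =  81

c20542fb3a69c6fe02322fc39fdb1151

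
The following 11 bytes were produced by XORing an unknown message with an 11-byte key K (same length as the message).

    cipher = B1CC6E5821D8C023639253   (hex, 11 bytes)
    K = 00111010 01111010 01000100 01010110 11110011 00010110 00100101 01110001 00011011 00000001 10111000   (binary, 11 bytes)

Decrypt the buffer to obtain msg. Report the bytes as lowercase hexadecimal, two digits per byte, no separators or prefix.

XOR is its own inverse, so applying the key byte-wise gives the result directly.
byte 0: b1 xor 3a = 8b
byte 1: cc xor 7a = b6
byte 2: 6e xor 44 = 2a
byte 3: 58 xor 56 = 0e
byte 4: 21 xor f3 = d2
byte 5: d8 xor 16 = ce
byte 6: c0 xor 25 = e5
byte 7: 23 xor 71 = 52
byte 8: 63 xor 1b = 78
byte 9: 92 xor 01 = 93
byte 10: 53 xor b8 = eb

8bb62a0ed2cee5527893eb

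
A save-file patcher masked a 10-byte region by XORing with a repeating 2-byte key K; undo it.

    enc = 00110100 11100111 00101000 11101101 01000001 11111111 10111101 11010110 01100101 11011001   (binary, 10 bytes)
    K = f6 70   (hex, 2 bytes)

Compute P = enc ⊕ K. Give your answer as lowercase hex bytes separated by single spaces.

The 2-byte key repeats, so the effective keystream is f6 70 f6 70 f6 70 f6 70 f6 70.
byte 0:  52 ⊕ 246 = 194
byte 1: 231 ⊕ 112 = 151
byte 2:  40 ⊕ 246 = 222
byte 3: 237 ⊕ 112 = 157
byte 4:  65 ⊕ 246 = 183
byte 5: 255 ⊕ 112 = 143
byte 6: 189 ⊕ 246 =  75
byte 7: 214 ⊕ 112 = 166
byte 8: 101 ⊕ 246 = 147
byte 9: 217 ⊕ 112 = 169

c2 97 de 9d b7 8f 4b a6 93 a9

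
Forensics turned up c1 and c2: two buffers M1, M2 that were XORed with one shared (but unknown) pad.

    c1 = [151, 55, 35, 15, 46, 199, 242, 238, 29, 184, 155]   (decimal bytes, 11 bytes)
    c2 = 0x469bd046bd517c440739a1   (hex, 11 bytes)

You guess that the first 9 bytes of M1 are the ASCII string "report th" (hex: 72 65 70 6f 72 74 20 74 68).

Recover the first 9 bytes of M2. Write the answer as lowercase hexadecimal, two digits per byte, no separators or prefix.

a3c98326e1e2aede72

First, c1 ⊕ c2 = (M1 ⊕ K) ⊕ (M2 ⊕ K) = M1 ⊕ M2, so the key drops out. Then M2 = (M1 ⊕ M2) ⊕ M1 over the first 9 bytes.
byte 0: (97 XOR 46) XOR 72 = d1 XOR 72 = a3
byte 1: (37 XOR 9b) XOR 65 = ac XOR 65 = c9
byte 2: (23 XOR d0) XOR 70 = f3 XOR 70 = 83
byte 3: (0f XOR 46) XOR 6f = 49 XOR 6f = 26
byte 4: (2e XOR bd) XOR 72 = 93 XOR 72 = e1
byte 5: (c7 XOR 51) XOR 74 = 96 XOR 74 = e2
byte 6: (f2 XOR 7c) XOR 20 = 8e XOR 20 = ae
byte 7: (ee XOR 44) XOR 74 = aa XOR 74 = de
byte 8: (1d XOR 07) XOR 68 = 1a XOR 68 = 72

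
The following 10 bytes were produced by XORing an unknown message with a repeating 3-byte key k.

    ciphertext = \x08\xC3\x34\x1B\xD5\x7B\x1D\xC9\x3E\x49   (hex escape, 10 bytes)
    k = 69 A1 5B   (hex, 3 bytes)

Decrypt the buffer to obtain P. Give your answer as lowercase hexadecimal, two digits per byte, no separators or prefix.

61626f72742074686520

The 3-byte key repeats, so the effective keystream is 69 a1 5b 69 a1 5b 69 a1 5b 69.
byte 0:   8 ^ 105 =  97
byte 1: 195 ^ 161 =  98
byte 2:  52 ^  91 = 111
byte 3:  27 ^ 105 = 114
byte 4: 213 ^ 161 = 116
byte 5: 123 ^  91 =  32
byte 6:  29 ^ 105 = 116
byte 7: 201 ^ 161 = 104
byte 8:  62 ^  91 = 101
byte 9:  73 ^ 105 =  32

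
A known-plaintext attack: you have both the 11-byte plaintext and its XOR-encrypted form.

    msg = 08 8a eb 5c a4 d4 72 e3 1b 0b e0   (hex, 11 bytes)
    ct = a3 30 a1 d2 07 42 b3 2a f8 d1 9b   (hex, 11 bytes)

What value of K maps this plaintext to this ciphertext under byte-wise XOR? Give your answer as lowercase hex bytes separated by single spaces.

Since ct = msg ⊕ K, XORing both sides with msg gives K = msg ⊕ ct.
byte 0: 08 ^ a3 = ab
byte 1: 8a ^ 30 = ba
byte 2: eb ^ a1 = 4a
byte 3: 5c ^ d2 = 8e
byte 4: a4 ^ 07 = a3
byte 5: d4 ^ 42 = 96
byte 6: 72 ^ b3 = c1
byte 7: e3 ^ 2a = c9
byte 8: 1b ^ f8 = e3
byte 9: 0b ^ d1 = da
byte 10: e0 ^ 9b = 7b

ab ba 4a 8e a3 96 c1 c9 e3 da 7b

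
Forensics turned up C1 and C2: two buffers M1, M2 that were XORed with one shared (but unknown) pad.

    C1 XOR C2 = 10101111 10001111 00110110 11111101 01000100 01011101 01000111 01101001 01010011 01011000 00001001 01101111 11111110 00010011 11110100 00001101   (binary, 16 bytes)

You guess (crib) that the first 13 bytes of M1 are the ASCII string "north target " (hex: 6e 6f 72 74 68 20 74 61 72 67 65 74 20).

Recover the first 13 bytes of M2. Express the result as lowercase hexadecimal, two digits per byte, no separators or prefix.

Since C1 ⊕ C2 = M1 ⊕ M2, XORing with the guessed M1 bytes yields the corresponding M2 bytes: M2 = (C1 ⊕ C2) ⊕ M1.
10101111 ⊕ 01101110 = 11000001
10001111 ⊕ 01101111 = 11100000
00110110 ⊕ 01110010 = 01000100
11111101 ⊕ 01110100 = 10001001
01000100 ⊕ 01101000 = 00101100
01011101 ⊕ 00100000 = 01111101
01000111 ⊕ 01110100 = 00110011
01101001 ⊕ 01100001 = 00001000
01010011 ⊕ 01110010 = 00100001
01011000 ⊕ 01100111 = 00111111
00001001 ⊕ 01100101 = 01101100
01101111 ⊕ 01110100 = 00011011
11111110 ⊕ 00100000 = 11011110

c1e044892c7d3308213f6c1bde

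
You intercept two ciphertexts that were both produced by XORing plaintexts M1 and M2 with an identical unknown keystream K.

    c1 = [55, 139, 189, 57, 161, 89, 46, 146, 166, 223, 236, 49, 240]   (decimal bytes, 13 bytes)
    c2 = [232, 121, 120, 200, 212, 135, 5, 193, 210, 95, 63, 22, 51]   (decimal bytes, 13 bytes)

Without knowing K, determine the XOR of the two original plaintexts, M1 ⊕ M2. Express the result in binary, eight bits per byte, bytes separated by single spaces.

c1 ⊕ c2 = (M1 ⊕ K) ⊕ (M2 ⊕ K) = M1 ⊕ M2 — the shared key cancels under XOR.
byte 0: 37 ⊕ e8 = df
byte 1: 8b ⊕ 79 = f2
byte 2: bd ⊕ 78 = c5
byte 3: 39 ⊕ c8 = f1
byte 4: a1 ⊕ d4 = 75
byte 5: 59 ⊕ 87 = de
byte 6: 2e ⊕ 05 = 2b
byte 7: 92 ⊕ c1 = 53
byte 8: a6 ⊕ d2 = 74
byte 9: df ⊕ 5f = 80
byte 10: ec ⊕ 3f = d3
byte 11: 31 ⊕ 16 = 27
byte 12: f0 ⊕ 33 = c3

11011111 11110010 11000101 11110001 01110101 11011110 00101011 01010011 01110100 10000000 11010011 00100111 11000011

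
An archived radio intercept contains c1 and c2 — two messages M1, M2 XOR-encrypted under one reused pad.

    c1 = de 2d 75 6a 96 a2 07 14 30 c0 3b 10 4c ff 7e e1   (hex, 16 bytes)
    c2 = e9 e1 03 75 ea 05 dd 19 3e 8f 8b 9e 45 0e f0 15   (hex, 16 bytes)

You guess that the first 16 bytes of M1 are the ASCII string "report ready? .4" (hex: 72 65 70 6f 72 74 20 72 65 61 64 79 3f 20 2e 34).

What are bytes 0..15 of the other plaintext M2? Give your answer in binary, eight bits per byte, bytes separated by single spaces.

First, c1 ⊕ c2 = (M1 ⊕ K) ⊕ (M2 ⊕ K) = M1 ⊕ M2, so the key drops out. Then M2 = (M1 ⊕ M2) ⊕ M1 over the first 16 bytes.
byte 0: (de XOR e9) XOR 72 = 37 XOR 72 = 45
byte 1: (2d XOR e1) XOR 65 = cc XOR 65 = a9
byte 2: (75 XOR 03) XOR 70 = 76 XOR 70 = 06
byte 3: (6a XOR 75) XOR 6f = 1f XOR 6f = 70
byte 4: (96 XOR ea) XOR 72 = 7c XOR 72 = 0e
byte 5: (a2 XOR 05) XOR 74 = a7 XOR 74 = d3
byte 6: (07 XOR dd) XOR 20 = da XOR 20 = fa
byte 7: (14 XOR 19) XOR 72 = 0d XOR 72 = 7f
byte 8: (30 XOR 3e) XOR 65 = 0e XOR 65 = 6b
byte 9: (c0 XOR 8f) XOR 61 = 4f XOR 61 = 2e
byte 10: (3b XOR 8b) XOR 64 = b0 XOR 64 = d4
byte 11: (10 XOR 9e) XOR 79 = 8e XOR 79 = f7
byte 12: (4c XOR 45) XOR 3f = 09 XOR 3f = 36
byte 13: (ff XOR 0e) XOR 20 = f1 XOR 20 = d1
byte 14: (7e XOR f0) XOR 2e = 8e XOR 2e = a0
byte 15: (e1 XOR 15) XOR 34 = f4 XOR 34 = c0

01000101 10101001 00000110 01110000 00001110 11010011 11111010 01111111 01101011 00101110 11010100 11110111 00110110 11010001 10100000 11000000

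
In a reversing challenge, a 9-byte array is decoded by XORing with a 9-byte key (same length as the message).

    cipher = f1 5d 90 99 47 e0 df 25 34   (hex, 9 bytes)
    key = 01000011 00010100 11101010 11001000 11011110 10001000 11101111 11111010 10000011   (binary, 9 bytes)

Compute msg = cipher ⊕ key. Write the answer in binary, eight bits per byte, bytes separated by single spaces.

XOR is its own inverse, so applying the key byte-wise gives the result directly.
241 XOR  67 = 178
 93 XOR  20 =  73
144 XOR 234 = 122
153 XOR 200 =  81
 71 XOR 222 = 153
224 XOR 136 = 104
223 XOR 239 =  48
 37 XOR 250 = 223
 52 XOR 131 = 183

10110010 01001001 01111010 01010001 10011001 01101000 00110000 11011111 10110111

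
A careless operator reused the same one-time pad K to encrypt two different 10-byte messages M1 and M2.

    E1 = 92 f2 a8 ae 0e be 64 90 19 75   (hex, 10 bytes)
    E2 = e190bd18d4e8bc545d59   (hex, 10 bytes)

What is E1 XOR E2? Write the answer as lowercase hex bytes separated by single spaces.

E1 ⊕ E2 = (M1 ⊕ K) ⊕ (M2 ⊕ K) = M1 ⊕ M2 — the shared key cancels under XOR.
92 ^ e1 = 73
f2 ^ 90 = 62
a8 ^ bd = 15
ae ^ 18 = b6
0e ^ d4 = da
be ^ e8 = 56
64 ^ bc = d8
90 ^ 54 = c4
19 ^ 5d = 44
75 ^ 59 = 2c

73 62 15 b6 da 56 d8 c4 44 2c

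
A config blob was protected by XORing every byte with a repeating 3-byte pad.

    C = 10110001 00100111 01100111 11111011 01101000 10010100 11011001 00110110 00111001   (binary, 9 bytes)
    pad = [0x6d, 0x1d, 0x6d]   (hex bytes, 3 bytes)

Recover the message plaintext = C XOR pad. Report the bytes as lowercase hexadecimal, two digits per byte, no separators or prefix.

dc3a0a9675f9b42b54

The 3-byte key repeats, so the effective keystream is 6d 1d 6d 6d 1d 6d 6d 1d 6d.
byte 0: 177 XOR 109 = 220
byte 1:  39 XOR  29 =  58
byte 2: 103 XOR 109 =  10
byte 3: 251 XOR 109 = 150
byte 4: 104 XOR  29 = 117
byte 5: 148 XOR 109 = 249
byte 6: 217 XOR 109 = 180
byte 7:  54 XOR  29 =  43
byte 8:  57 XOR 109 =  84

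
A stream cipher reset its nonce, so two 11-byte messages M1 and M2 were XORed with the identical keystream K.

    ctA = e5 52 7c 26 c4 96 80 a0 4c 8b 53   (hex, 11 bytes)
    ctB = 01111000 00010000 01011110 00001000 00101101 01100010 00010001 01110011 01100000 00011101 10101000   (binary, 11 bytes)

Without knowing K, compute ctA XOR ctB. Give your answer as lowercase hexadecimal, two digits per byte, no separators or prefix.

9d42222ee9f491d32c96fb

ctA ⊕ ctB = (M1 ⊕ K) ⊕ (M2 ⊕ K) = M1 ⊕ M2 — the shared key cancels under XOR.
e5 XOR 78 = 9d
52 XOR 10 = 42
7c XOR 5e = 22
26 XOR 08 = 2e
c4 XOR 2d = e9
96 XOR 62 = f4
80 XOR 11 = 91
a0 XOR 73 = d3
4c XOR 60 = 2c
8b XOR 1d = 96
53 XOR a8 = fb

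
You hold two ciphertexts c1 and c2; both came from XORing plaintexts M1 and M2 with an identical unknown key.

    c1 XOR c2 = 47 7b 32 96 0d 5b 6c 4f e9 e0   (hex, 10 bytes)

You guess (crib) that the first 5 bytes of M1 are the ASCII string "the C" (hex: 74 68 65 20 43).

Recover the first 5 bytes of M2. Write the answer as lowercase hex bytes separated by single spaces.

33 13 57 b6 4e

Since c1 ⊕ c2 = M1 ⊕ M2, XORing with the guessed M1 bytes yields the corresponding M2 bytes: M2 = (c1 ⊕ c2) ⊕ M1.
byte 0: 47 XOR 74 = 33
byte 1: 7b XOR 68 = 13
byte 2: 32 XOR 65 = 57
byte 3: 96 XOR 20 = b6
byte 4: 0d XOR 43 = 4e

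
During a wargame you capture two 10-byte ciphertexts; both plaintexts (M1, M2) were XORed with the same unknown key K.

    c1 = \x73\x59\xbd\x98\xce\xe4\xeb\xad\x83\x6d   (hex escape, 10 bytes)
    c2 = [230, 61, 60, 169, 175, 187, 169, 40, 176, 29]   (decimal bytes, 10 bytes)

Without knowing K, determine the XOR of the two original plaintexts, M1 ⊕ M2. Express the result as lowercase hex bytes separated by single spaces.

95 64 81 31 61 5f 42 85 33 70

c1 ⊕ c2 = (M1 ⊕ K) ⊕ (M2 ⊕ K) = M1 ⊕ M2 — the shared key cancels under XOR.
115 XOR 230 = 149
 89 XOR  61 = 100
189 XOR  60 = 129
152 XOR 169 =  49
206 XOR 175 =  97
228 XOR 187 =  95
235 XOR 169 =  66
173 XOR  40 = 133
131 XOR 176 =  51
109 XOR  29 = 112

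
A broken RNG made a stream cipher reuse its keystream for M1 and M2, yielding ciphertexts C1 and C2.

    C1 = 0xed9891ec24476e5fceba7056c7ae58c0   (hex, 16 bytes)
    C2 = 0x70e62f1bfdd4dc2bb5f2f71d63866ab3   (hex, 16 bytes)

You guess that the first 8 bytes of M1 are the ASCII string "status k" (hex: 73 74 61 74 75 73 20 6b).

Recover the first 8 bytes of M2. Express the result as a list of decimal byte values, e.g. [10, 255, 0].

First, C1 ⊕ C2 = (M1 ⊕ K) ⊕ (M2 ⊕ K) = M1 ⊕ M2, so the key drops out. Then M2 = (M1 ⊕ M2) ⊕ M1 over the first 8 bytes.
byte 0: (ed ^ 70) ^ 73 = 9d ^ 73 = ee
byte 1: (98 ^ e6) ^ 74 = 7e ^ 74 = 0a
byte 2: (91 ^ 2f) ^ 61 = be ^ 61 = df
byte 3: (ec ^ 1b) ^ 74 = f7 ^ 74 = 83
byte 4: (24 ^ fd) ^ 75 = d9 ^ 75 = ac
byte 5: (47 ^ d4) ^ 73 = 93 ^ 73 = e0
byte 6: (6e ^ dc) ^ 20 = b2 ^ 20 = 92
byte 7: (5f ^ 2b) ^ 6b = 74 ^ 6b = 1f

[238, 10, 223, 131, 172, 224, 146, 31]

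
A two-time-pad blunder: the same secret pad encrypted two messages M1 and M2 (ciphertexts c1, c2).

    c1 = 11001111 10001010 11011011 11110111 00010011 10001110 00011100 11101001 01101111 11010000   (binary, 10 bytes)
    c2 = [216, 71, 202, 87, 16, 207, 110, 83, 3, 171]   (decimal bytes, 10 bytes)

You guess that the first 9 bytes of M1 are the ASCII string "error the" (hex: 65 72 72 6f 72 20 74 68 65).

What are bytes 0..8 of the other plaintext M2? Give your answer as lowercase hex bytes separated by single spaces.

72 bf 63 cf 71 61 06 d2 09

First, c1 ⊕ c2 = (M1 ⊕ K) ⊕ (M2 ⊕ K) = M1 ⊕ M2, so the key drops out. Then M2 = (M1 ⊕ M2) ⊕ M1 over the first 9 bytes.
byte 0: (cf XOR d8) XOR 65 = 17 XOR 65 = 72
byte 1: (8a XOR 47) XOR 72 = cd XOR 72 = bf
byte 2: (db XOR ca) XOR 72 = 11 XOR 72 = 63
byte 3: (f7 XOR 57) XOR 6f = a0 XOR 6f = cf
byte 4: (13 XOR 10) XOR 72 = 03 XOR 72 = 71
byte 5: (8e XOR cf) XOR 20 = 41 XOR 20 = 61
byte 6: (1c XOR 6e) XOR 74 = 72 XOR 74 = 06
byte 7: (e9 XOR 53) XOR 68 = ba XOR 68 = d2
byte 8: (6f XOR 03) XOR 65 = 6c XOR 65 = 09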